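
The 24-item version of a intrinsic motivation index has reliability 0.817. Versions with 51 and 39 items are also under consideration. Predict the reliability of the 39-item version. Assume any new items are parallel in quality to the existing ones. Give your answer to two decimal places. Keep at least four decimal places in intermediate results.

Only the ratio of lengths matters: n = 39/24 = 1.6250
r_{39} = n·r / (1 + (n − 1)·r) = 1.3276 / 1.5106 ≈ 0.8789

0.88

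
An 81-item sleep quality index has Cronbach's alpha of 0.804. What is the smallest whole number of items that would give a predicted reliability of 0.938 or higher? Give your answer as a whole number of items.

299

Invert Spearman-Brown to solve for n:
n = r*(1 − r) / [ r (1 − r*) ]
n = 0.938(1 − 0.804) / [0.804(1 − 0.938)]
n = 0.183848 / 0.049848 ≈ 3.6882
3.6882 × 81 = 298.74 → 299 items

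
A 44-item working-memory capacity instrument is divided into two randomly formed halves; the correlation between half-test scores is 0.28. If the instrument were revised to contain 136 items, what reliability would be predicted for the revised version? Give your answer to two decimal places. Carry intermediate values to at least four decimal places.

0.71

Full-test reliability from the split-half r: r_full = 2(0.28)/(1 + 0.28) = 0.4375
Then adjust to 136 items: n = 136/44 = 3.0909
r_new = n·r_full / (1 + (n − 1)·r_full) = 1.3523 / 1.9148 ≈ 0.7062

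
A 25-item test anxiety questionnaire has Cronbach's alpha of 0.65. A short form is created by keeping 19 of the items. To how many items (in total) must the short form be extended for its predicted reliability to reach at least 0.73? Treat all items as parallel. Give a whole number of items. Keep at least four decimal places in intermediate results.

37

Short-form reliability: n = 19/25 = 0.7600; r_19 = n·r/(1+(n−1)r) ≈ 0.5853
Length factor from the short form to reach 0.73: n' = 0.73(1 − 0.5853) / [0.5853(1 − 0.73)] ≈ 1.9156
Total items = 1.9156 × 19 = 36.40, rounded up to 37.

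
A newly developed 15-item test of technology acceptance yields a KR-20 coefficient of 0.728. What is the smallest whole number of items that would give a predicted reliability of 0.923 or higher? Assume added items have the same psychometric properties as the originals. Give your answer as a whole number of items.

68

Rearranging the Spearman-Brown formula for n,
n = r_target (1 − r_old) / [ r_old (1 − r_target) ]
n = 0.923 × (1 − 0.728) / [ 0.728 × (1 − 0.923) ]
n = 0.251056 / 0.056056 ≈ 4.4787
So the test needs 4.4787 × 15 ≈ 67.18 items; rounding up, 68.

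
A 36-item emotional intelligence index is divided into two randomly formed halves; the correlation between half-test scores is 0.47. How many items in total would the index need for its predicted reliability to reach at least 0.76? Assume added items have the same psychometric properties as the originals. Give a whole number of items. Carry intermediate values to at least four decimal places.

65

Corrected full-test reliability: r_full = 2 × 0.47 / (1 + 0.47) ≈ 0.6395
n = r_tgt(1 − r_full) / [r_full(1 − r_tgt)] = 0.76 × 0.3605 / (0.6395 × 0.24) ≈ 1.7851
Required items = 1.7851 × 36 = 64.26, so 65 items.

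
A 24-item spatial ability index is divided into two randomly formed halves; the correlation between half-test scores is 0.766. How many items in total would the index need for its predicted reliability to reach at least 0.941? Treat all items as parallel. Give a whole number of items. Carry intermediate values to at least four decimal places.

59

Corrected full-test reliability: r_full = 2 × 0.766 / (1 + 0.766) ≈ 0.8675
n = r_tgt(1 − r_full) / [r_full(1 − r_tgt)] = 0.941 × 0.1325 / (0.8675 × 0.059) ≈ 2.4360
Items = 2.4360 × 24 ≈ 58.46 → 59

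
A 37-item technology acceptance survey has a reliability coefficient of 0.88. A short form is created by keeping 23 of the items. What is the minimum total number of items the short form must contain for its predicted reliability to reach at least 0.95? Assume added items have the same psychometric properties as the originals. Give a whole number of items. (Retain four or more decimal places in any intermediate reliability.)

Short-form reliability: n = 23/37 = 0.6216; r_23 = n·r/(1+(n−1)r) ≈ 0.8201
Length factor from the short form to reach 0.95: n' = 0.95(1 − 0.8201) / [0.8201(1 − 0.95)] ≈ 4.1679
Total items = 4.1679 × 23 = 95.86, rounded up to 96.

96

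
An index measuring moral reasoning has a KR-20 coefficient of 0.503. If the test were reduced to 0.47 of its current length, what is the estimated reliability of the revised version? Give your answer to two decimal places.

0.32

Spearman-Brown: r_new = n·r / (1 + (n − 1)·r)
r_new = (0.47 × 0.503) / (1 + (0.47 − 1) × 0.503)
r_new = 0.2364 / 0.7334 ≈ 0.3223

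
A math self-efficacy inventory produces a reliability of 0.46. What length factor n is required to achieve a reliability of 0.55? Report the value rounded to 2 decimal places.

1.43

Rearranging the Spearman-Brown formula for n,
n = r*(1 − r) / [ r (1 − r*) ]
n = [0.55 × 0.54] / [0.46 × 0.45]
  = 0.2970 / 0.2070 = 1.4348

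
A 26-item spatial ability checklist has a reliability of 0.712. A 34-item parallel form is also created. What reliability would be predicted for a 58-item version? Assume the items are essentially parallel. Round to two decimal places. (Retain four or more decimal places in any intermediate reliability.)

Only the ratio of lengths matters: n = 58/26 = 2.2308
r_{58} = n·r / (1 + (n − 1)·r) = 1.5883 / 1.8763 ≈ 0.8465

0.85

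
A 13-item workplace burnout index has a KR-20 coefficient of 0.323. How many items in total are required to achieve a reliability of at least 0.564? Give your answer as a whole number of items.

36

Invert Spearman-Brown to solve for n:
n = r_target (1 − r_old) / [ r_old (1 − r_target) ]
n = 0.564(1 − 0.323) / [0.323(1 − 0.564)]
n = 0.381828 / 0.140828 ≈ 2.7113
Items needed = n × 13 = 2.7113 × 13 ≈ 35.25 → round up to 36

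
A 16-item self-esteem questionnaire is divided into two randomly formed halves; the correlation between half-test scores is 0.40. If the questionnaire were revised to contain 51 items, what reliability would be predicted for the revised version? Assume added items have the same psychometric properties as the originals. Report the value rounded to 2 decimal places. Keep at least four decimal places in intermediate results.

Spearman-Brown correction (n = 2): r_full = 2·0.40/(1 + 0.40) = 0.5714
Length factor from 16 to 51 items: n = 51/16 = 3.1875
r_new = n·r_full / (1 + (n − 1)·r_full) = 1.8213 / 2.2499 ≈ 0.8095

0.81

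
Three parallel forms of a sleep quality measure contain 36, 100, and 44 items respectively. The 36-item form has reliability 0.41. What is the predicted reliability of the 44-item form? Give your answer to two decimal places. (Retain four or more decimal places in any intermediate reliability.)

The 100-item form is not needed; work directly from the 36-item form with n = 44/36 = 1.2222.
r_{44} = n·r / (1 + (n − 1)·r) = 0.5011 / 1.0911 ≈ 0.4593

0.46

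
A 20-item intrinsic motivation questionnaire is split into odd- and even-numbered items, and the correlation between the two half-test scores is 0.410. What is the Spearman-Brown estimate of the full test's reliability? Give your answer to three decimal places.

0.582

Apply the Spearman-Brown correction with n = 2:
r_full = 2(0.410) / (1 + 0.410)
r_full = 0.8200 / 1.4100 ≈ 0.5816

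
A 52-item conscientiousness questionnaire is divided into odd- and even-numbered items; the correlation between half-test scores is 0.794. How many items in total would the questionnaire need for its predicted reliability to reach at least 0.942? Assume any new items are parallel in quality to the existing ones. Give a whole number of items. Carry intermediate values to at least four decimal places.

110

r_full = 2(0.794)/(1 + 0.794) = 0.8852
Solve Spearman-Brown for n: n = 0.942(1 − 0.8852) / [0.8852(1 − 0.942)] = 2.1063
Items = 2.1063 × 52 ≈ 109.53 → 110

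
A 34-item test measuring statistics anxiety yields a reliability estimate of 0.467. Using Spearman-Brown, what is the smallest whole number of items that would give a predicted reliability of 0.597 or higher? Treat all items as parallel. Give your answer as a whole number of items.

n = 0.597 × (1 − 0.467) / [ 0.467 × (1 − 0.597) ]
  = 0.318201 / 0.188201 = 1.6908
Items needed = n × 34 = 1.6908 × 34 ≈ 57.49 → round up to 58

58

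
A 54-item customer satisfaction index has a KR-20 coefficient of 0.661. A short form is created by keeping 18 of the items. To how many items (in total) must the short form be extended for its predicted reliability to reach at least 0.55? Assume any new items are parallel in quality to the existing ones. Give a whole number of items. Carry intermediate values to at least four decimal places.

Short-form reliability: n = 18/54 = 0.3333; r_18 = n·r/(1+(n−1)r) ≈ 0.3939
Length factor from the short form to reach 0.55: n' = 0.55(1 − 0.3939) / [0.3939(1 − 0.55)] ≈ 1.8807
Items = 1.8807 × 18 ≈ 33.85 → 34

34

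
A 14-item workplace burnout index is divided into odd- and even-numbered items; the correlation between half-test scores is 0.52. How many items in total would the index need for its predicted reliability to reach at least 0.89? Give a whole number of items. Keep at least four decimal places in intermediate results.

53

Corrected full-test reliability: r_full = 2 × 0.52 / (1 + 0.52) ≈ 0.6842
n = r_tgt(1 − r_full) / [r_full(1 − r_tgt)] = 0.89 × 0.3158 / (0.6842 × 0.11) ≈ 3.7344
Items = 3.7344 × 14 ≈ 52.28 → 53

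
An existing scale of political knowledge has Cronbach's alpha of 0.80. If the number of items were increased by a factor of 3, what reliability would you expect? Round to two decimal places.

0.92

r_new = (3 × 0.80) / (1 + (3 − 1) × 0.80)
     = 2.4000 / 2.6000 = 0.9231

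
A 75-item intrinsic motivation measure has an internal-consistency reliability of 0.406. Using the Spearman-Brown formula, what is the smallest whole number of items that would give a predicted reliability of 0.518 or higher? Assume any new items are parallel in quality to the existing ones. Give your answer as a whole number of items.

118

Rearranging the Spearman-Brown formula for n,
n = r_target (1 − r_old) / [ r_old (1 − r_target) ]
n = [0.518 × 0.594] / [0.406 × 0.482]
  = 0.307692 / 0.195692 = 1.5723
Items needed = n × 75 = 1.5723 × 75 ≈ 117.92 → round up to 118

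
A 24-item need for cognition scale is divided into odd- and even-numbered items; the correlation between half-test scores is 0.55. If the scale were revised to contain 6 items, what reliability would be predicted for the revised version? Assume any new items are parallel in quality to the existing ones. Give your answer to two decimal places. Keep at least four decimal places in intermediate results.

First correct the split-half correlation to full-test reliability: r_full = 2 × 0.55 / (1 + 0.55) ≈ 0.7097
Then adjust to 6 items: n = 6/24 = 0.2500
r_new = n·r_full / (1 + (n − 1)·r_full) = 0.1774 / 0.4677 ≈ 0.3793

0.38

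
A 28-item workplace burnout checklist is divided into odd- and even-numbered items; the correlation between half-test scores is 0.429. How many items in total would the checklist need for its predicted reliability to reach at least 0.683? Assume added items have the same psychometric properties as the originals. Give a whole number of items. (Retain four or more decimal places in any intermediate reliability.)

41

r_full = 2(0.429)/(1 + 0.429) = 0.6004
n = r_tgt(1 − r_full) / [r_full(1 − r_tgt)] = 0.683 × 0.3996 / (0.6004 × 0.317) ≈ 1.4340
Required items = 1.4340 × 28 = 40.15, so 41 items.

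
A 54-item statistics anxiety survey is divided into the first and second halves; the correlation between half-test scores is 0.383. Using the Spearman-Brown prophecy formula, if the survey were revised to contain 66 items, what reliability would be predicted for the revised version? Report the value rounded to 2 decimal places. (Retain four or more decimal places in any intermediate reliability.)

Full-test reliability from the split-half r: r_full = 2(0.383)/(1 + 0.383) = 0.5539
Length factor from 54 to 66 items: n = 66/54 = 1.2222
r_new = n·r_full / (1 + (n − 1)·r_full) = 0.6770 / 1.1231 ≈ 0.6028

0.60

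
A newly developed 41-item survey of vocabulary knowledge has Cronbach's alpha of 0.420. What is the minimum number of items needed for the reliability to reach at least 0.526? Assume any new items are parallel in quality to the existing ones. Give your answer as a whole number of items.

n = 0.526 × (1 − 0.420) / [ 0.420 × (1 − 0.526) ]
n = 0.305080 / 0.199080 ≈ 1.5324
1.5324 × 41 = 62.83 → 63 items

63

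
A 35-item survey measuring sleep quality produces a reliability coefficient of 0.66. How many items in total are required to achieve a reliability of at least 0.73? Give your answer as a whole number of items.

Invert Spearman-Brown to solve for n:
n = r*(1 − r) / [ r (1 − r*) ]
n = [0.73 × 0.34] / [0.66 × 0.27]
  = 0.2482 / 0.1782 = 1.3928
1.3928 × 35 = 48.75 → 49 items

49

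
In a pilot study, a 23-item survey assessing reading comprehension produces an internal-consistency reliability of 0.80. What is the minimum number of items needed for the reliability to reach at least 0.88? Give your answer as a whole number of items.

43

n = 0.88 × (1 − 0.80) / [ 0.80 × (1 − 0.88) ]
n = 0.1760 / 0.0960 ≈ 1.8333
So the test needs 1.8333 × 23 ≈ 42.17 items; rounding up, 43.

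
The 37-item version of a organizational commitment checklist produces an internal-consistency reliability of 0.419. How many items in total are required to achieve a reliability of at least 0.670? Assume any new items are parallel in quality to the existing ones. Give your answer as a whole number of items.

105

Spearman-Brown solved for the length factor n:
n = r*(1 − r) / [ r (1 − r*) ]
n = 0.670(1 − 0.419) / [0.419(1 − 0.670)]
n = 0.389270 / 0.138270 ≈ 2.8153
So the test needs 2.8153 × 37 ≈ 104.17 items; rounding up, 105.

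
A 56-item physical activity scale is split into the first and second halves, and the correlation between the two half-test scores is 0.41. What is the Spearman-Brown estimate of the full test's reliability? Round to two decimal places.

0.58

Each half is half the length of the full test, so the full test is n = 2 times a half.
r_full = 2(0.41) / (1 + 0.41)
r_full = 0.8200 / 1.4100 ≈ 0.5816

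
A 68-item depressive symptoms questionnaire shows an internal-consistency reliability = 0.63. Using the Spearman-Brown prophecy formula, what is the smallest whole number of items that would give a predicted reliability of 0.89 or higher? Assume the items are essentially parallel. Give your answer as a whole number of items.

Rearranging the Spearman-Brown formula for n,
n = r_target (1 − r_old) / [ r_old (1 − r_target) ]
n = 0.89 × (1 − 0.63) / [ 0.63 × (1 − 0.89) ]
n = 0.3293 / 0.0693 ≈ 4.7518
4.7518 × 68 = 323.12 → 324 items

324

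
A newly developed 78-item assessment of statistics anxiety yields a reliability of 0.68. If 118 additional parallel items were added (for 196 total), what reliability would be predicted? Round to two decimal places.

The new length is 196/78 = 2.5128 times the old.
Apply the Spearman-Brown prophecy formula, r' = nr / [1 + (n − 1)r]:
r_new = 2.5128·0.68 / [1 + (2.5128 − 1)·0.68]
r_new = 1.7087 / 2.0287 ≈ 0.8423

0.84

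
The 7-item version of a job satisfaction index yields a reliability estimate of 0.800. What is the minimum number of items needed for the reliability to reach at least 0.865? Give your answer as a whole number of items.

n = 0.865(1 − 0.800) / [0.800(1 − 0.865)]
n = 0.173000 / 0.108000 ≈ 1.6019
So the test needs 1.6019 × 7 ≈ 11.21 items; rounding up, 12.

12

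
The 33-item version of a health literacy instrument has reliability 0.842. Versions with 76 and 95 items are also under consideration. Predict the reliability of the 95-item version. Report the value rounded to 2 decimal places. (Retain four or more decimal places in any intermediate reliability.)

Only the ratio of lengths matters: n = 95/33 = 2.8788
r_{95} = n·r / (1 + (n − 1)·r) = 2.4239 / 2.5819 ≈ 0.9388

0.94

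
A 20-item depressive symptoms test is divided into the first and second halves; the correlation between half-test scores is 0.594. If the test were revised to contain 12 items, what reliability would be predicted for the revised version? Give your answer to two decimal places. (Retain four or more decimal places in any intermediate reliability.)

First correct the split-half correlation to full-test reliability: r_full = 2 × 0.594 / (1 + 0.594) ≈ 0.7453
Then adjust to 12 items: n = 12/20 = 0.6000
r_new = n·r_full / (1 + (n − 1)·r_full) = 0.4472 / 0.7019 ≈ 0.6371

0.64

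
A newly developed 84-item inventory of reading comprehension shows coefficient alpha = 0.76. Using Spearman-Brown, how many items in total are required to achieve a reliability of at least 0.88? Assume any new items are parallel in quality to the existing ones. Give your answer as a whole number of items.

n = 0.88 × (1 − 0.76) / [ 0.76 × (1 − 0.88) ]
n = 0.2112 / 0.0912 ≈ 2.3158
So the test needs 2.3158 × 84 ≈ 194.53 items; rounding up, 195.

195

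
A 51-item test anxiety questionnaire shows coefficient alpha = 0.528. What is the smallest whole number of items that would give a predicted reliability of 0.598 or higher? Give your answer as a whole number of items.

Spearman-Brown solved for the length factor n:
n = r*(1 − r) / [ r (1 − r*) ]
n = [0.598 × 0.472] / [0.528 × 0.402]
  = 0.282256 / 0.212256 = 1.3298
1.3298 × 51 = 67.82 → 68 items

68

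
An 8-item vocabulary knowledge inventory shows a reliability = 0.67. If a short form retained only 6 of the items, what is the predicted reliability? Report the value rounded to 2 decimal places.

0.60

n = 6/8 = 0.75
By Spearman-Brown, r_new = n r / (1 + (n − 1) r).
r_new = (0.75 × 0.67) / (1 + (0.75 − 1) × 0.67)
r_new = 0.5025 / 0.8325 ≈ 0.6036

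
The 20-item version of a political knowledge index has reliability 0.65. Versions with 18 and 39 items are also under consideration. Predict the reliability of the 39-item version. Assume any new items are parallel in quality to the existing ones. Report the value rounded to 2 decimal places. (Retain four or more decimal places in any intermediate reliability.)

0.78

Only the ratio of lengths matters: n = 39/20 = 1.9500
r_{39} = n·r / (1 + (n − 1)·r) = 1.2675 / 1.6175 ≈ 0.7836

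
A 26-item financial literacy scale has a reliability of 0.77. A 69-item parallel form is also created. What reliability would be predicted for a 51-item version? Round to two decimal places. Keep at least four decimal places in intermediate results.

0.87

Only the ratio of lengths matters: n = 51/26 = 1.9615
r_{51} = n·r / (1 + (n − 1)·r) = 1.5104 / 1.7404 ≈ 0.8678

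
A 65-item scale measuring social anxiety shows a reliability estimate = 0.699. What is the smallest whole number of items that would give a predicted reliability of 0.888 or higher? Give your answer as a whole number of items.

n = [0.888 × 0.301] / [0.699 × 0.112]
  = 0.267288 / 0.078288 = 3.4142
Items needed = n × 65 = 3.4142 × 65 ≈ 221.92 → round up to 222

222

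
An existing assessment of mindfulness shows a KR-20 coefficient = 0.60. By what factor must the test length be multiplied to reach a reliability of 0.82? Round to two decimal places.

n = 0.82 × (1 − 0.60) / [ 0.60 × (1 − 0.82) ]
n = 0.3280 / 0.1080 ≈ 3.0370

3.04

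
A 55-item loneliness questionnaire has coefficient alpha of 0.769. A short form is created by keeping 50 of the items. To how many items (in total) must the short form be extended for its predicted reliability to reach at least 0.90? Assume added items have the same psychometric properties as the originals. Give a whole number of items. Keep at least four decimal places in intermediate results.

Short-form reliability: n = 50/55 = 0.9091; r_50 = n·r/(1+(n−1)r) ≈ 0.7516
Then solve for n' with r_old = 0.7516, r_target = 0.90: n' = 0.90(1 − 0.7516)/[0.7516(1 − 0.90)] = 2.9745
Total items = 2.9745 × 50 = 148.72, rounded up to 149.

149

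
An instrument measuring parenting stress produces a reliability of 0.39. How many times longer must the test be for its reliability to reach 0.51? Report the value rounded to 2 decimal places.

Rearranging the Spearman-Brown formula for n,
n = r*(1 − r) / [ r (1 − r*) ]
n = 0.51 × (1 − 0.39) / [ 0.39 × (1 − 0.51) ]
  = 0.3111 / 0.1911 = 1.6279

1.63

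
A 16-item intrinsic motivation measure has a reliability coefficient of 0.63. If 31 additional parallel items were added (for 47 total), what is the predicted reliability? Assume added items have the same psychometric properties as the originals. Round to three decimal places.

The new length is 47/16 = 2.9375 times the old.
Apply the Spearman-Brown prophecy formula, r' = nr / [1 + (n − 1)r]:
r_new = 2.9375·0.63 / [1 + (2.9375 − 1)·0.63]
r_new = 1.8506 / 2.2206 ≈ 0.8334

0.833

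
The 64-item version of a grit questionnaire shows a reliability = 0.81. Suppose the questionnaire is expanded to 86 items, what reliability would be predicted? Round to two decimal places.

0.85

The new length is 86/64 = 1.3438 times the old.
Apply the Spearman-Brown prophecy formula, r' = nr / [1 + (n − 1)r]:
r_new = 1.3438·0.81 / [1 + (1.3438 − 1)·0.81]
     = 1.0885 / 1.2785 = 0.8514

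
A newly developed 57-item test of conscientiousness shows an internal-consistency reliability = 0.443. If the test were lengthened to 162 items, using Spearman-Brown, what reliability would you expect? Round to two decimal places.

0.69

The new length is 162/57 = 2.8421 times the old.
Apply the Spearman-Brown prophecy formula, r' = nr / [1 + (n − 1)r]:
r_new = (2.8421 × 0.443) / (1 + (2.8421 − 1) × 0.443)
r_new = 1.2591 / 1.8161 ≈ 0.6933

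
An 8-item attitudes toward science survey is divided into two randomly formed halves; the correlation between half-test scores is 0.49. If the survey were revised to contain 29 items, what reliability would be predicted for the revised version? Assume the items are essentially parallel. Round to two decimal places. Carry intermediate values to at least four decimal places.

0.87

Spearman-Brown correction (n = 2): r_full = 2·0.49/(1 + 0.49) = 0.6577
Then adjust to 29 items: n = 29/8 = 3.6250
r_new = n·r_full / (1 + (n − 1)·r_full) = 2.3842 / 2.7265 ≈ 0.8745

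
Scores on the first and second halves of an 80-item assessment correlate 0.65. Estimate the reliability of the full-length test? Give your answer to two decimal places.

0.79

r_full = 2r_hh / (1 + r_hh) = 2 × 0.65 / (1 + 0.65)
       = 1.3000 / 1.6500 = 0.7879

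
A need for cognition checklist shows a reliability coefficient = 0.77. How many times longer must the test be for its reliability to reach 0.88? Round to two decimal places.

Invert Spearman-Brown to solve for n:
n = r_target (1 − r_old) / [ r_old (1 − r_target) ]
n = 0.88 × (1 − 0.77) / [ 0.77 × (1 − 0.88) ]
  = 0.2024 / 0.0924 = 2.1905

2.19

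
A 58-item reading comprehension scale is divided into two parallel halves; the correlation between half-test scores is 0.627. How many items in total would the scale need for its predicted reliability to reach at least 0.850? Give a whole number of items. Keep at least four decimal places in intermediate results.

98

Corrected full-test reliability: r_full = 2 × 0.627 / (1 + 0.627) ≈ 0.7707
Solve Spearman-Brown for n: n = 0.850(1 − 0.7707) / [0.7707(1 − 0.850)] = 1.6860
Required items = 1.6860 × 58 = 97.79, so 98 items.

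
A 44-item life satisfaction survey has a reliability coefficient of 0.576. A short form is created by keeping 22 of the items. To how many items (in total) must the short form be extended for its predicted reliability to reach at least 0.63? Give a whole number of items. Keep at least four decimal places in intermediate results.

First, r for the 22-item form: n = 22/44 = 0.5000, so r_22 = 0.5000·0.576/(1 + (0.5000 − 1)·0.576) = 0.4045
Then solve for n' with r_old = 0.4045, r_target = 0.63: n' = 0.63(1 − 0.4045)/[0.4045(1 − 0.63)] = 2.5067
Items = 2.5067 × 22 ≈ 55.15 → 56

56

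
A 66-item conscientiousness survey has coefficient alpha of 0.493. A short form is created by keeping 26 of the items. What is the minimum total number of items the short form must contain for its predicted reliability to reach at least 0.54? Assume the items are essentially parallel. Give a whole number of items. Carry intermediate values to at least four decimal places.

80

Short-form reliability: n = 26/66 = 0.3939; r_26 = n·r/(1+(n−1)r) ≈ 0.2769
Then solve for n' with r_old = 0.2769, r_target = 0.54: n' = 0.54(1 − 0.2769)/[0.2769(1 − 0.54)] = 3.0656
Items = 3.0656 × 26 ≈ 79.71 → 80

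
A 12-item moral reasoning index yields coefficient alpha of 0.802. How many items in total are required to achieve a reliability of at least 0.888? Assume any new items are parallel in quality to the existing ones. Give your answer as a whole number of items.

n = [0.888 × 0.198] / [0.802 × 0.112]
n = 0.175824 / 0.089824 ≈ 1.9574
So the test needs 1.9574 × 12 ≈ 23.49 items; rounding up, 24.

24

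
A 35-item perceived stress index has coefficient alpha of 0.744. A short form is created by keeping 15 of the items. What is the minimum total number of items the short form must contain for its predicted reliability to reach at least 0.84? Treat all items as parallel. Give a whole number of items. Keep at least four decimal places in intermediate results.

First, r for the 15-item form: n = 15/35 = 0.4286, so r_15 = 0.4286·0.744/(1 + (0.4286 − 1)·0.744) = 0.5547
Then solve for n' with r_old = 0.5547, r_target = 0.84: n' = 0.84(1 − 0.5547)/[0.5547(1 − 0.84)] = 4.2146
Items = 4.2146 × 15 ≈ 63.22 → 64

64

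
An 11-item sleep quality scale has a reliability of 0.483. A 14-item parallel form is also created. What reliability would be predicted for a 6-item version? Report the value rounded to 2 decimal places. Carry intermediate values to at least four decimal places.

0.34

Only the ratio of lengths matters: n = 6/11 = 0.5455
r_{6} = n·r / (1 + (n − 1)·r) = 0.2635 / 0.7805 ≈ 0.3376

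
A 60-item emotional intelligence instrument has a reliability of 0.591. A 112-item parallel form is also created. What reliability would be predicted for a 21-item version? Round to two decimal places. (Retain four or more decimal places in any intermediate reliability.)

Only the ratio of lengths matters: n = 21/60 = 0.3500
r_{21} = n·r / (1 + (n − 1)·r) = 0.2068 / 0.6159 ≈ 0.3358

0.34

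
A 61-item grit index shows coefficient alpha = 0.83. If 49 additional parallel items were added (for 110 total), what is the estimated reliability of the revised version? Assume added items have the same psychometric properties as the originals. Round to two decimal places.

The new length is 110/61 = 1.8033 times the old.
By Spearman-Brown, r_new = n r / (1 + (n − 1) r).
r_new = 1.8033·0.83 / [1 + (1.8033 − 1)·0.83]
r_new = 1.4967 / 1.6667 ≈ 0.8980

0.90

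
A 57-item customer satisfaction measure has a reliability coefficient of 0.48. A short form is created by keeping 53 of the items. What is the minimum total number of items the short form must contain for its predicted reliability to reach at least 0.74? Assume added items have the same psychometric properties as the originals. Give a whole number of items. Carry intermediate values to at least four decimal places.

Short-form reliability: n = 53/57 = 0.9298; r_53 = n·r/(1+(n−1)r) ≈ 0.4619
Length factor from the short form to reach 0.74: n' = 0.74(1 − 0.4619) / [0.4619(1 − 0.74)] ≈ 3.3157
Items = 3.3157 × 53 ≈ 175.73 → 176

176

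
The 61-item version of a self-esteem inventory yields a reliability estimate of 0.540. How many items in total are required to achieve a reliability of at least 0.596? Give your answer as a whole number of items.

Rearranging the Spearman-Brown formula for n,
n = r*(1 − r) / [ r (1 − r*) ]
n = 0.596(1 − 0.540) / [0.540(1 − 0.596)]
  = 0.274160 / 0.218160 = 1.2567
Items needed = n × 61 = 1.2567 × 61 ≈ 76.66 → round up to 77

77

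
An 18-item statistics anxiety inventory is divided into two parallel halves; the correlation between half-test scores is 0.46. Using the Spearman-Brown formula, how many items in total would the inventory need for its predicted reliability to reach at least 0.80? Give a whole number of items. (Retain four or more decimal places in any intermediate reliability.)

r_full = 2(0.46)/(1 + 0.46) = 0.6301
n = r_tgt(1 − r_full) / [r_full(1 − r_tgt)] = 0.80 × 0.3699 / (0.6301 × 0.20) ≈ 2.3482
Required items = 2.3482 × 18 = 42.27, so 43 items.

43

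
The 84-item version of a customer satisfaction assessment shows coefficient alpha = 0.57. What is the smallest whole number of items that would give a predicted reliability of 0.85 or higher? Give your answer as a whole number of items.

Spearman-Brown solved for the length factor n:
n = r*(1 − r) / [ r (1 − r*) ]
n = [0.85 × 0.43] / [0.57 × 0.15]
  = 0.3655 / 0.0855 = 4.2749
4.2749 × 84 = 359.09 → 360 items

360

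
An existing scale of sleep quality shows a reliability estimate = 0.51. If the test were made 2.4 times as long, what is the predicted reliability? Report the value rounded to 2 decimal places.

Apply the Spearman-Brown prophecy formula, r' = nr / [1 + (n − 1)r]:
r_new = 2.4·0.51 / [1 + (2.4 − 1)·0.51]
r_new = 1.2240 / 1.7140 ≈ 0.7141

0.71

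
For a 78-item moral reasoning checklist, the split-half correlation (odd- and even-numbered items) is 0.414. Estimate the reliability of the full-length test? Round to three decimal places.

0.586

The full test is twice the length of either half (n = 2).
r_full = 2(0.414) / (1 + 0.414)
       = 0.8280 / 1.4140 = 0.5856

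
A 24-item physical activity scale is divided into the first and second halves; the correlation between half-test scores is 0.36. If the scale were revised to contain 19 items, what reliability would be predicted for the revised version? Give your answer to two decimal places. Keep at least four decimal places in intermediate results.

0.47

Spearman-Brown correction (n = 2): r_full = 2·0.36/(1 + 0.36) = 0.5294
Length factor from 24 to 19 items: n = 19/24 = 0.7917
r_new = n·r_full / (1 + (n − 1)·r_full) = 0.4191 / 0.8897 ≈ 0.4711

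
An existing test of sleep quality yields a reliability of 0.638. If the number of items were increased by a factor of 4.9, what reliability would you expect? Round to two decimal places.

0.90

r_new = 4.9·0.638 / [1 + (4.9 − 1)·0.638]
     = 3.1262 / 3.4882 = 0.8962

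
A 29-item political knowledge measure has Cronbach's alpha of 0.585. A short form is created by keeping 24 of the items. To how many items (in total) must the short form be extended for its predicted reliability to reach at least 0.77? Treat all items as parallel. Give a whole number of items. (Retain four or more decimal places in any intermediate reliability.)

First, r for the 24-item form: n = 24/29 = 0.8276, so r_24 = 0.8276·0.585/(1 + (0.8276 − 1)·0.585) = 0.5385
Then solve for n' with r_old = 0.5385, r_target = 0.77: n' = 0.77(1 − 0.5385)/[0.5385(1 − 0.77)] = 2.8691
Items = 2.8691 × 24 ≈ 68.86 → 69

69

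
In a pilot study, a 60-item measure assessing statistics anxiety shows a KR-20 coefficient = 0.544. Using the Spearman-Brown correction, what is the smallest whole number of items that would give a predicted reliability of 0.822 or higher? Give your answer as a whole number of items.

Rearranging the Spearman-Brown formula for n,
n = r*(1 − r) / [ r (1 − r*) ]
n = 0.822 × (1 − 0.544) / [ 0.544 × (1 − 0.822) ]
n = 0.374832 / 0.096832 ≈ 3.8710
So the test needs 3.8710 × 60 ≈ 232.26 items; rounding up, 233.

233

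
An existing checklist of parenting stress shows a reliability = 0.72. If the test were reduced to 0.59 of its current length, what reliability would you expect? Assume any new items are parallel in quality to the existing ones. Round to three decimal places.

Spearman-Brown: r_new = n·r / (1 + (n − 1)·r)
r_new = 0.59·0.72 / [1 + (0.59 − 1)·0.72]
r_new = 0.4248 / 0.7048 ≈ 0.6027

0.603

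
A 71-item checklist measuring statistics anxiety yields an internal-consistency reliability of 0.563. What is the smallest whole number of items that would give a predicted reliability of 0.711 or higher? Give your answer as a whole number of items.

n = 0.711(1 − 0.563) / [0.563(1 − 0.711)]
  = 0.310707 / 0.162707 = 1.9096
Items needed = n × 71 = 1.9096 × 71 ≈ 135.58 → round up to 136

136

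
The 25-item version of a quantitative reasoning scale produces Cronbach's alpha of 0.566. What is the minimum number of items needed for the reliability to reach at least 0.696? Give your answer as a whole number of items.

Invert Spearman-Brown to solve for n:
n = r_target (1 − r_old) / [ r_old (1 − r_target) ]
n = 0.696(1 − 0.566) / [0.566(1 − 0.696)]
n = 0.302064 / 0.172064 ≈ 1.7555
So the test needs 1.7555 × 25 ≈ 43.89 items; rounding up, 44.

44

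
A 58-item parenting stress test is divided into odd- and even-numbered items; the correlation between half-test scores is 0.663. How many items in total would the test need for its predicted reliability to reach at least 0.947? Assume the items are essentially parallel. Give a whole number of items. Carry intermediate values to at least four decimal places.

264

r_full = 2(0.663)/(1 + 0.663) = 0.7974
Solve Spearman-Brown for n: n = 0.947(1 − 0.7974) / [0.7974(1 − 0.947)] = 4.5398
Items = 4.5398 × 58 ≈ 263.31 → 264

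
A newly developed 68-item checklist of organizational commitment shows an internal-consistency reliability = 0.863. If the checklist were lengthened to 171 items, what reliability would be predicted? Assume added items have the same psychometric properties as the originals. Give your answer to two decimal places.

0.94

Length ratio n = 171/68 = 2.5147
r_new = (2.5147 × 0.863) / (1 + (2.5147 − 1) × 0.863)
     = 2.1702 / 2.3072 = 0.9406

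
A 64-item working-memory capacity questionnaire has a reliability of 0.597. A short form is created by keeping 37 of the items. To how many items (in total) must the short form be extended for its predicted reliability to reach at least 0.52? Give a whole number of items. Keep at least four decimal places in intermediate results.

First, r for the 37-item form: n = 37/64 = 0.5781, so r_37 = 0.5781·0.597/(1 + (0.5781 − 1)·0.597) = 0.4613
Then solve for n' with r_old = 0.4613, r_target = 0.52: n' = 0.52(1 − 0.4613)/[0.4613(1 − 0.52)] = 1.2651
Items = 1.2651 × 37 ≈ 46.81 → 47

47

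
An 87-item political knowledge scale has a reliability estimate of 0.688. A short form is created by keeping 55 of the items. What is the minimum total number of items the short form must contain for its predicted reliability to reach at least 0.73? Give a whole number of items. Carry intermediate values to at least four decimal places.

107

First, r for the 55-item form: n = 55/87 = 0.6322, so r_55 = 0.6322·0.688/(1 + (0.6322 − 1)·0.688) = 0.5823
Then solve for n' with r_old = 0.5823, r_target = 0.73: n' = 0.73(1 − 0.5823)/[0.5823(1 − 0.73)] = 1.9394
Total items = 1.9394 × 55 = 106.67, rounded up to 107.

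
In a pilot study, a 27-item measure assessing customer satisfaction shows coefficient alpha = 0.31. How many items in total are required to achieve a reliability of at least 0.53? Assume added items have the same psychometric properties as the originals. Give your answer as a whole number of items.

68

n = 0.53(1 − 0.31) / [0.31(1 − 0.53)]
n = 0.3657 / 0.1457 ≈ 2.5100
So the test needs 2.5100 × 27 ≈ 67.77 items; rounding up, 68.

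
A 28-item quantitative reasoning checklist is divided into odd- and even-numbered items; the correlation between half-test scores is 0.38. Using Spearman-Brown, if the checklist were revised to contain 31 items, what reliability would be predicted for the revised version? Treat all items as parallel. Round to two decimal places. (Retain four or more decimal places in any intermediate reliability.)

Full-test reliability from the split-half r: r_full = 2(0.38)/(1 + 0.38) = 0.5507
Then adjust to 31 items: n = 31/28 = 1.1071
r_new = n·r_full / (1 + (n − 1)·r_full) = 0.6097 / 1.0590 ≈ 0.5757

0.58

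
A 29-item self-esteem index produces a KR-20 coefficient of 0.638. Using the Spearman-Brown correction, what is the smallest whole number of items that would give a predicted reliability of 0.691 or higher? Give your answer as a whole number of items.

Invert Spearman-Brown to solve for n:
n = r*(1 − r) / [ r (1 − r*) ]
n = 0.691(1 − 0.638) / [0.638(1 − 0.691)]
  = 0.250142 / 0.197142 = 1.2688
So the test needs 1.2688 × 29 ≈ 36.80 items; rounding up, 37.

37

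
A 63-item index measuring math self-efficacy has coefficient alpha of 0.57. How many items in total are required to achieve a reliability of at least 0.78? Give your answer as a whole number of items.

169

Rearranging the Spearman-Brown formula for n,
n = r*(1 − r) / [ r (1 − r*) ]
n = 0.78 × (1 − 0.57) / [ 0.57 × (1 − 0.78) ]
n = 0.3354 / 0.1254 ≈ 2.6746
2.6746 × 63 = 168.50 → 169 items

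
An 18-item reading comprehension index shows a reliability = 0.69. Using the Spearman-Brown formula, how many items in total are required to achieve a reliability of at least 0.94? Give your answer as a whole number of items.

Invert Spearman-Brown to solve for n:
n = r*(1 − r) / [ r (1 − r*) ]
n = 0.94(1 − 0.69) / [0.69(1 − 0.94)]
  = 0.2914 / 0.0414 = 7.0386
Items needed = n × 18 = 7.0386 × 18 ≈ 126.69 → round up to 127

127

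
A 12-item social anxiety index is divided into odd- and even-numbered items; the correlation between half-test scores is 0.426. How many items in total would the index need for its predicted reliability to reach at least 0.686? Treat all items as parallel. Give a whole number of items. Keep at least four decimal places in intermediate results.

Corrected full-test reliability: r_full = 2 × 0.426 / (1 + 0.426) ≈ 0.5975
Solve Spearman-Brown for n: n = 0.686(1 − 0.5975) / [0.5975(1 − 0.686)] = 1.4717
Items = 1.4717 × 12 ≈ 17.66 → 18

18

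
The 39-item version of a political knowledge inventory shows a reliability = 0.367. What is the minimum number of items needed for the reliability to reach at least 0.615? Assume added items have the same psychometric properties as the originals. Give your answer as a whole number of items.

108

n = [0.615 × 0.633] / [0.367 × 0.385]
  = 0.389295 / 0.141295 = 2.7552
2.7552 × 39 = 107.45 → 108 items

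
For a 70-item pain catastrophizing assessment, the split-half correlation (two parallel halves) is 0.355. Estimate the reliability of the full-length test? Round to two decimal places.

0.52

Apply the Spearman-Brown correction with n = 2:
r_full = 2(0.355) / (1 + 0.355)
r_full = 0.7100 / 1.3550 ≈ 0.5240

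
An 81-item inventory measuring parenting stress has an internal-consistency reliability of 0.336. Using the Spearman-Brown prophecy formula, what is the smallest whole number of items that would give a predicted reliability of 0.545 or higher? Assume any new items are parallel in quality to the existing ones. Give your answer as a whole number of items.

Rearranging the Spearman-Brown formula for n,
n = r*(1 − r) / [ r (1 − r*) ]
n = 0.545 × (1 − 0.336) / [ 0.336 × (1 − 0.545) ]
  = 0.361880 / 0.152880 = 2.3671
Items needed = n × 81 = 2.3671 × 81 ≈ 191.74 → round up to 192

192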